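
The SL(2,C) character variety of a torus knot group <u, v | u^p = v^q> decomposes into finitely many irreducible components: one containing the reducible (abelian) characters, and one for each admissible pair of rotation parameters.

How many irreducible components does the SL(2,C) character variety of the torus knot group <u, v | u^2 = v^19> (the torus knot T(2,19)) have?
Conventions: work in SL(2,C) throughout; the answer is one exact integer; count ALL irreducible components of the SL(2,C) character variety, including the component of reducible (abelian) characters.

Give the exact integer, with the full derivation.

For T(2,19): irreducibility forces the central element u^2 = v^19 to one of +I, -I.
This locks tr(u) to 2*cos(pi*alpha/2), alpha in 1..1, and tr(v) to 2*cos(pi*beta/19), beta in 1..18, on each component of irreducible characters.
The two central values (-1)^alpha I and (-1)^beta I must be the same matrix, so alpha and beta share a parity.
count pairs: odd alpha (1 choices) x odd beta (9), plus even alpha (0) x even beta (9): 1*9 + 0*9 = 9.
That is 9 components of irreducible characters, and with the reducible (abelian) component the total is 10.

10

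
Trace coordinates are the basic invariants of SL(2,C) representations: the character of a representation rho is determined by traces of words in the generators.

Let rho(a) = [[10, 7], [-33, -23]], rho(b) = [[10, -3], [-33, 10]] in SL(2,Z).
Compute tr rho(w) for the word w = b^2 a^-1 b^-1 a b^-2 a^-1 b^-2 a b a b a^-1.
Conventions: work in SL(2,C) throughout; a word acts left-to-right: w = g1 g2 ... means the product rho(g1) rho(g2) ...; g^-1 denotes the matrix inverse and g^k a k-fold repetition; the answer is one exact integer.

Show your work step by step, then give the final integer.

rho(b) = [[10, -3], [-33, 10]]
... * rho(b) = [[10, -3], [-33, 10]]  ->  [[199, -60], [-660, 199]]
... * rho(a^-1) = [[-23, -7], [33, 10]]  ->  [[-6557, -1993], [21747, 6610]]
... * rho(b^-1) = [[10, 3], [33, 10]]  ->  [[-131339, -39601], [435600, 131341]]
... * rho(a) = [[10, 7], [-33, -23]]  ->  [[-6557, -8550], [21747, 28357]]
... * rho(b^-1) = [[10, 3], [33, 10]]  ->  [[-347720, -105171], [1153251, 348811]]
... * rho(b^-1) = [[10, 3], [33, 10]]  ->  [[-6947843, -2094870], [23043273, 6947863]]
... * rho(a^-1) = [[-23, -7], [33, 10]]  ->  [[90669679, 27686201], [-300715800, -91824281]]
... * rho(b^-1) = [[10, 3], [33, 10]]  ->  [[1820341423, 548871047], [-6037359273, -1820390210]]
... * rho(b^-1) = [[10, 3], [33, 10]]  ->  [[36316158781, 10949734739], [-120446469660, -36315979919]]
... * rho(a) = [[10, 7], [-33, -23]]  ->  [[1820341423, 2369212470], [-6037359273, -7857749483]]
... * rho(b) = [[10, -3], [-33, 10]]  ->  [[-59980597280, 18231100431], [198932140209, -60465417011]]
... * rho(a) = [[10, 7], [-33, -23]]  ->  [[-1201432287023, -839179490873], [3984680163453, 2783229572716]]
... * rho(b) = [[10, -3], [-33, 10]]  ->  [[15678600328579, -4787498047661], [-51999774265098, 15878255236801]]
... * rho(a^-1) = [[-23, -7], [33, 10]]  ->  [[-518595243130130, -157625182776663], [1719977230911687, 522780972223696]]
tr = -518595243130130 + 522780972223696 = 4185729093566

4185729093566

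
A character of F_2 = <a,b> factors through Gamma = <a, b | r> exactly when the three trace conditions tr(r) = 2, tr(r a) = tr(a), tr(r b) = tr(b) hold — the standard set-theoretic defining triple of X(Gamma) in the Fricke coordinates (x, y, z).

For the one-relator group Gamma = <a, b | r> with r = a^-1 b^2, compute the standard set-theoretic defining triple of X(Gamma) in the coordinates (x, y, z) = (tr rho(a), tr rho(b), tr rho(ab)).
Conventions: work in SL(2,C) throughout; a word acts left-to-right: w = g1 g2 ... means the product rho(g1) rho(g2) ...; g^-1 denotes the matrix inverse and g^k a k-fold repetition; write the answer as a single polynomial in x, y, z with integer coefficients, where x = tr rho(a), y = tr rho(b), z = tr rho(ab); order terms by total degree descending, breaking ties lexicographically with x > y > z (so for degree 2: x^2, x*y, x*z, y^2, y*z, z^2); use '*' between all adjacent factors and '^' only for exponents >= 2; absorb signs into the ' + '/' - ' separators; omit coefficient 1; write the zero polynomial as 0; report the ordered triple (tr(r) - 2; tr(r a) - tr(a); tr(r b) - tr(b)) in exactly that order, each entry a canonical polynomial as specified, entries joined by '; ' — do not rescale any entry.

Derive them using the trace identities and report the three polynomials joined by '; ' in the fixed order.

and trace(b^2) = trace(b)*trace(b) - trace(1) = y^2 - 2
next, trace(b^2 a) = trace(b)*trace(a b) - trace(a) = y*z - x
next, trace(a^-1 b^2) = trace(b^2)*trace(a) - trace(b^2 a) = x*y^2 - y*z - x
next, trace(b^3) = trace(b)*trace(b^2) - trace(b) = y^3 - 3*y
trace(b^3 a) = trace(b)*trace(b a b) - trace(b a) = y^2*z - x*y - z
trace(a^-1 b^3) = trace(b^3)*trace(a) - trace(b^3 a) = x*y^3 - y^2*z - 2*x*y + z
assemble the triple (trace(r) - 2; trace(r a) - x; trace(r b) - y)

x*y^2 - y*z - x - 2; y^2 - x - 2; x*y^3 - y^2*z - 2*x*y - y + z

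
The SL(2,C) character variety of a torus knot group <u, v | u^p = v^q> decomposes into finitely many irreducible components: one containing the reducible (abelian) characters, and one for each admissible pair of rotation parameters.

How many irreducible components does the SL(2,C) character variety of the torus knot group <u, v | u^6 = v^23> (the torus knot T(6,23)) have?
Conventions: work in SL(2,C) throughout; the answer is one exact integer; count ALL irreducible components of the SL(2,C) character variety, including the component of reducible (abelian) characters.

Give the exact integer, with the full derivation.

In the torus knot group T(6,23), u^6 = v^23 is central, so an irreducible representation sends it to +I or -I (Schur).
This locks tr(u) to 2*cos(pi*alpha/6), alpha in 1..5, and tr(v) to 2*cos(pi*beta/23), beta in 1..22, on each component of irreducible characters.
The two central values (-1)^alpha I and (-1)^beta I must be the same matrix, so alpha and beta share a parity.
Enumerate parity-matched pairs: 3*11 odd-odd plus 2*11 even-even gives 55.
components with irreducible characters: 55; plus the single component of reducible (abelian) characters: total 56.

56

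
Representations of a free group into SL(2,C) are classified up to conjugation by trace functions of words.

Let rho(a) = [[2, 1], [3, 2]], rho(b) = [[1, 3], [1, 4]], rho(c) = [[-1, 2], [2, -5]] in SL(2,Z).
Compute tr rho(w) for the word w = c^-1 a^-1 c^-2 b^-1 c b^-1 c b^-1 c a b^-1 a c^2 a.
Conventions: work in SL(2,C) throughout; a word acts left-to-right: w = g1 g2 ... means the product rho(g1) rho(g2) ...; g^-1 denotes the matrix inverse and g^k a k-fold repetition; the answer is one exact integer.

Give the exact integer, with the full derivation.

112877813

rho(c^-1) = [[-5, -2], [-2, -1]]
... * rho(a^-1) = [[2, -1], [-3, 2]]  ->  [[-4, 1], [-1, 0]]
... * rho(c^-1) = [[-5, -2], [-2, -1]]  ->  [[18, 7], [5, 2]]
... * rho(c^-1) = [[-5, -2], [-2, -1]]  ->  [[-104, -43], [-29, -12]]
... * rho(b^-1) = [[4, -3], [-1, 1]]  ->  [[-373, 269], [-104, 75]]
... * rho(c) = [[-1, 2], [2, -5]]  ->  [[911, -2091], [254, -583]]
... * rho(b^-1) = [[4, -3], [-1, 1]]  ->  [[5735, -4824], [1599, -1345]]
... * rho(c) = [[-1, 2], [2, -5]]  ->  [[-15383, 35590], [-4289, 9923]]
... * rho(b^-1) = [[4, -3], [-1, 1]]  ->  [[-97122, 81739], [-27079, 22790]]
... * rho(c) = [[-1, 2], [2, -5]]  ->  [[260600, -602939], [72659, -168108]]
... * rho(a) = [[2, 1], [3, 2]]  ->  [[-1287617, -945278], [-359006, -263557]]
... * rho(b^-1) = [[4, -3], [-1, 1]]  ->  [[-4205190, 2917573], [-1172467, 813461]]
... * rho(a) = [[2, 1], [3, 2]]  ->  [[342339, 1629956], [95449, 454455]]
... * rho(c) = [[-1, 2], [2, -5]]  ->  [[2917573, -7465102], [813461, -2081377]]
... * rho(c) = [[-1, 2], [2, -5]]  ->  [[-17847777, 43160656], [-4976215, 12033807]]
... * rho(a) = [[2, 1], [3, 2]]  ->  [[93786414, 68473535], [26148991, 19091399]]
tr = 93786414 + 19091399 = 112877813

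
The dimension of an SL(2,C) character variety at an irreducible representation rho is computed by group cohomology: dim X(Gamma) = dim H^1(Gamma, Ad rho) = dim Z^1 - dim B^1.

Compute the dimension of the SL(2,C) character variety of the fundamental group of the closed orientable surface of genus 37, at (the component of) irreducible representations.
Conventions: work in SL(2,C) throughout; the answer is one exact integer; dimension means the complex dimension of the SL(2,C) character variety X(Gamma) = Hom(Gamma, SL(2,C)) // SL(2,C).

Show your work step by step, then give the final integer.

216

pi_1 of the closed genus-37 surface has 74 generators bound by the single product-of-commutators relator.
Unconstrained cocycle data is one sl_2 vector per generator (222 dimensions), cut by the relator condition d_2(z) = 0.
H^2 = coker(d_2) is dual to H^0 = 0 at irreducible rho (Poincare duality), so d_2 is onto: dim Z^1 = 219.
dim B^1 = 3 (coboundaries, injective at irreducible rho).
dim H^1 = 219 - 3 = 216 = dim X.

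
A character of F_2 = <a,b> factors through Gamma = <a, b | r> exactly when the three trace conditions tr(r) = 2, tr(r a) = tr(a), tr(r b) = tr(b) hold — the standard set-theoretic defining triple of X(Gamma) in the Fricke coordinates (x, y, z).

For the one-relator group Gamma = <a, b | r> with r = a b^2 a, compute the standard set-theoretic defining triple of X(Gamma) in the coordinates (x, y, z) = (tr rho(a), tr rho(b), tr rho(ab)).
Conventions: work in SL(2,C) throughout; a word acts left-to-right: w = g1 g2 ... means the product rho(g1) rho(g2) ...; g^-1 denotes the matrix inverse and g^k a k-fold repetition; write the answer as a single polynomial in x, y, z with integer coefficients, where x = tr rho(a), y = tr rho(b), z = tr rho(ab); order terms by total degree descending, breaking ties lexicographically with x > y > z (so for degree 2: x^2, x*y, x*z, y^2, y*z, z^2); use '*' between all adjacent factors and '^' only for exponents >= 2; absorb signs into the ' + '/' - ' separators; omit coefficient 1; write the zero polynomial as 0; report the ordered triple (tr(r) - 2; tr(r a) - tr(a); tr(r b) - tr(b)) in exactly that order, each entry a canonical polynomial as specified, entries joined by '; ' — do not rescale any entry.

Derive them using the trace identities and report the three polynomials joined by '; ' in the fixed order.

trace(b^2 a) = trace(b)*trace(a b) - trace(a) = y*z - x
trace(b^2) = trace(b)*trace(b) - trace(1) = y^2 - 2
next, trace(a b^2 a) = trace(a)*trace(b^2 a) - trace(b^2) = x*y*z - x^2 - y^2 + 2
next, trace(a b a) = trace(a)*trace(b a) - trace(b)  (reduce the a square) = x*z - y
trace(a^3 b) = trace(a)*trace(a b a) - trace(a b)  (reduce the a square) = x^2*z - x*y - z
and trace(a^2) = trace(a)*trace(a) - trace(1)  (reduce the a square) = x^2 - 2
trace(a^3) = trace(a)*trace(a^2) - trace(a)  (reduce the a square) = x^3 - 3*x
next, trace(a b^2 a^2) = trace(b)*trace(a^3 b) - trace(a^3)  (reduce the b square) = x^2*y*z - x^3 - x*y^2 - y*z + 3*x
next, trace(a b a b) = trace(b a)*trace(b a) - trace(1) = z^2 - 2
and trace(a b^2 a b) = trace(b)*trace(a b a b) - trace(a b a) = y*z^2 - x*z - y
assemble the triple (trace(r) - 2; trace(r a) - x; trace(r b) - y)

x*y*z - x^2 - y^2; x^2*y*z - x^3 - x*y^2 - y*z + 2*x; y*z^2 - x*z - 2*y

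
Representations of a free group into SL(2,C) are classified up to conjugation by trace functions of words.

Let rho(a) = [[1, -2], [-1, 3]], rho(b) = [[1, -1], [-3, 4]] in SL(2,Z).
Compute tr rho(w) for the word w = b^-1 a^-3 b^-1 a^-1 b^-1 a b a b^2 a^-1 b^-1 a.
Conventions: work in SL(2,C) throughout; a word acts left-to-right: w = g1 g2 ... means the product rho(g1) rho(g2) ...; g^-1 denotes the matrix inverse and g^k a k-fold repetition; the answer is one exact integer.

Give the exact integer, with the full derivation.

-15424485

rho(b^-1) = [[4, 1], [3, 1]]
... * rho(a^-1) = [[3, 2], [1, 1]]  ->  [[13, 9], [10, 7]]
... * rho(a^-1) = [[3, 2], [1, 1]]  ->  [[48, 35], [37, 27]]
... * rho(a^-1) = [[3, 2], [1, 1]]  ->  [[179, 131], [138, 101]]
... * rho(b^-1) = [[4, 1], [3, 1]]  ->  [[1109, 310], [855, 239]]
... * rho(a^-1) = [[3, 2], [1, 1]]  ->  [[3637, 2528], [2804, 1949]]
... * rho(b^-1) = [[4, 1], [3, 1]]  ->  [[22132, 6165], [17063, 4753]]
... * rho(a) = [[1, -2], [-1, 3]]  ->  [[15967, -25769], [12310, -19867]]
... * rho(b) = [[1, -1], [-3, 4]]  ->  [[93274, -119043], [71911, -91778]]
... * rho(a) = [[1, -2], [-1, 3]]  ->  [[212317, -543677], [163689, -419156]]
... * rho(b) = [[1, -1], [-3, 4]]  ->  [[1843348, -2387025], [1421157, -1840313]]
... * rho(b) = [[1, -1], [-3, 4]]  ->  [[9004423, -11391448], [6942096, -8782409]]
... * rho(a^-1) = [[3, 2], [1, 1]]  ->  [[15621821, 6617398], [12043879, 5101783]]
... * rho(b^-1) = [[4, 1], [3, 1]]  ->  [[82339478, 22239219], [63480865, 17145662]]
... * rho(a) = [[1, -2], [-1, 3]]  ->  [[60100259, -97961299], [46335203, -75524744]]
tr = 60100259 + -75524744 = -15424485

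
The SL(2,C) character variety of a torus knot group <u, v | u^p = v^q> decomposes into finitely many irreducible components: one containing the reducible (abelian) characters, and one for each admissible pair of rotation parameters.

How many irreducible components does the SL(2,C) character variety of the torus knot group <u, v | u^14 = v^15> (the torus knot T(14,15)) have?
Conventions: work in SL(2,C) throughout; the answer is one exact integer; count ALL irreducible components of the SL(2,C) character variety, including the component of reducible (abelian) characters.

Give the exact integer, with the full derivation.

92

Gamma = < u, v | u^14 = v^15 > (torus knot T(14,15)); the central element u^14 = v^15 acts as +I or -I in any irreducible SL(2,C) representation.
On an irreducible component, tr(u) is locked at 2*cos(pi*alpha/14) for some alpha in 1..13, and tr(v) at 2*cos(pi*beta/15) for some beta in 1..14.
u^14 = (-1)^alpha I and v^15 = (-1)^beta I must agree, so alpha and beta have equal parity.
Counting: 7 odd alphas x 7 odd betas + 6 even alphas x 7 even betas = 49 + 42 = 91.
components with irreducible characters: 91; plus the single component of reducible (abelian) characters: total 92.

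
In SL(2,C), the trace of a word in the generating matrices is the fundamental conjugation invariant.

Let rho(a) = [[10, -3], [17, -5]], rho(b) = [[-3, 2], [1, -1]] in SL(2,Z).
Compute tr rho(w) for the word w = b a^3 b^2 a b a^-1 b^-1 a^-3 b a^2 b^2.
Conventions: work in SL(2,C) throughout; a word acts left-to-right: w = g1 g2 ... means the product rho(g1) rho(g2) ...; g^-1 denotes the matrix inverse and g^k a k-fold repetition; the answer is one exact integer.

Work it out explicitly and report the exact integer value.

13175066002

rho(b) = [[-3, 2], [1, -1]]
... * rho(a) = [[10, -3], [17, -5]]  ->  [[4, -1], [-7, 2]]
... * rho(a) = [[10, -3], [17, -5]]  ->  [[23, -7], [-36, 11]]
... * rho(a) = [[10, -3], [17, -5]]  ->  [[111, -34], [-173, 53]]
... * rho(b) = [[-3, 2], [1, -1]]  ->  [[-367, 256], [572, -399]]
... * rho(b) = [[-3, 2], [1, -1]]  ->  [[1357, -990], [-2115, 1543]]
... * rho(a) = [[10, -3], [17, -5]]  ->  [[-3260, 879], [5081, -1370]]
... * rho(b) = [[-3, 2], [1, -1]]  ->  [[10659, -7399], [-16613, 11532]]
... * rho(a^-1) = [[-5, 3], [-17, 10]]  ->  [[72488, -42013], [-112979, 65481]]
... * rho(b^-1) = [[-1, -2], [-1, -3]]  ->  [[-30475, -18937], [47498, 29515]]
... * rho(a^-1) = [[-5, 3], [-17, 10]]  ->  [[474304, -280795], [-739245, 437644]]
... * rho(a^-1) = [[-5, 3], [-17, 10]]  ->  [[2401995, -1385038], [-3743723, 2158705]]
... * rho(a^-1) = [[-5, 3], [-17, 10]]  ->  [[11535671, -6644395], [-17979370, 10355881]]
... * rho(b) = [[-3, 2], [1, -1]]  ->  [[-41251408, 29715737], [64293991, -46314621]]
... * rho(a) = [[10, -3], [17, -5]]  ->  [[92653449, -24824461], [-144408647, 38691132]]
... * rho(a) = [[10, -3], [17, -5]]  ->  [[504518653, -153838042], [-786337226, 239770281]]
... * rho(b) = [[-3, 2], [1, -1]]  ->  [[-1667394001, 1162875348], [2598781959, -1812444733]]
... * rho(b) = [[-3, 2], [1, -1]]  ->  [[6165057351, -4497663350], [-9608790610, 7010008651]]
tr = 6165057351 + 7010008651 = 13175066002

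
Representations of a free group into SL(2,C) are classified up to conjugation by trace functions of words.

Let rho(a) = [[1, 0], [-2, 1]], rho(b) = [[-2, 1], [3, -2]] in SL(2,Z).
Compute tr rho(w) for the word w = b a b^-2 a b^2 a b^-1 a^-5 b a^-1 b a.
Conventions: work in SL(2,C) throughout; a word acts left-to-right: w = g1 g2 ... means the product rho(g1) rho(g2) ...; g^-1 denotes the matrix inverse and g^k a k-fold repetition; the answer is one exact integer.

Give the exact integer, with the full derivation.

rho(b) = [[-2, 1], [3, -2]]
... * rho(a) = [[1, 0], [-2, 1]]  ->  [[-4, 1], [7, -2]]
... * rho(b^-1) = [[-2, -1], [-3, -2]]  ->  [[5, 2], [-8, -3]]
... * rho(b^-1) = [[-2, -1], [-3, -2]]  ->  [[-16, -9], [25, 14]]
... * rho(a) = [[1, 0], [-2, 1]]  ->  [[2, -9], [-3, 14]]
... * rho(b) = [[-2, 1], [3, -2]]  ->  [[-31, 20], [48, -31]]
... * rho(b) = [[-2, 1], [3, -2]]  ->  [[122, -71], [-189, 110]]
... * rho(a) = [[1, 0], [-2, 1]]  ->  [[264, -71], [-409, 110]]
... * rho(b^-1) = [[-2, -1], [-3, -2]]  ->  [[-315, -122], [488, 189]]
... * rho(a^-1) = [[1, 0], [2, 1]]  ->  [[-559, -122], [866, 189]]
... * rho(a^-1) = [[1, 0], [2, 1]]  ->  [[-803, -122], [1244, 189]]
... * rho(a^-1) = [[1, 0], [2, 1]]  ->  [[-1047, -122], [1622, 189]]
... * rho(a^-1) = [[1, 0], [2, 1]]  ->  [[-1291, -122], [2000, 189]]
... * rho(a^-1) = [[1, 0], [2, 1]]  ->  [[-1535, -122], [2378, 189]]
... * rho(b) = [[-2, 1], [3, -2]]  ->  [[2704, -1291], [-4189, 2000]]
... * rho(a^-1) = [[1, 0], [2, 1]]  ->  [[122, -1291], [-189, 2000]]
... * rho(b) = [[-2, 1], [3, -2]]  ->  [[-4117, 2704], [6378, -4189]]
... * rho(a) = [[1, 0], [-2, 1]]  ->  [[-9525, 2704], [14756, -4189]]
tr = -9525 + -4189 = -13714

-13714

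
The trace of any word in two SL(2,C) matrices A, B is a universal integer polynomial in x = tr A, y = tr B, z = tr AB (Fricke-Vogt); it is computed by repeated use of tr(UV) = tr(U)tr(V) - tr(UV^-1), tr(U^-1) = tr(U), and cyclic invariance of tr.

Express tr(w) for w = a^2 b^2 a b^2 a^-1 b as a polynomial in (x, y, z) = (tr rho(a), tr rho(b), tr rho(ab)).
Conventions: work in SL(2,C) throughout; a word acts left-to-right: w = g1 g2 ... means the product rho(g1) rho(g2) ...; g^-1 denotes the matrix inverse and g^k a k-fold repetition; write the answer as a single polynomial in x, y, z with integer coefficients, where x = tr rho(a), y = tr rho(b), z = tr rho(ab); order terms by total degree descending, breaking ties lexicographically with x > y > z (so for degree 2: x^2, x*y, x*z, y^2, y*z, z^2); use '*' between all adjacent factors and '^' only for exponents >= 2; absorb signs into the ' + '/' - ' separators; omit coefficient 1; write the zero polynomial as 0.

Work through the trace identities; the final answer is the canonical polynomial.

tr(a b a b) = tr(b a)*tr(b a) - tr(1)   [split at repeated b] = z^2 - 2
tr(a b a) = tr(a)*tr(b a) - tr(b) = x*z - y
tr(a b a b^2) = tr(b)*tr(a b a b) - tr(a b a) = y*z^2 - x*z - y
tr(a b^3 a b) = tr(b)*tr(a b a b^2) - tr(a b a b) = y^2*z^2 - x*y*z - y^2 - z^2 + 2
tr(a b^2) = tr(b)*tr(a b) - tr(a) = y*z - x
reduce: tr(b^3 a) = tr(b)*tr(a b^2) - tr(a b) = y^2*z - x*y - z
so tr(b^2) = tr(b)*tr(b) - tr(1) = y^2 - 2
reduce: tr(b^3) = tr(b)*tr(b^2) - tr(b) = y^3 - 3*y
tr(a b^3 a) = tr(a)*tr(b^3 a) - tr(b^3) = x*y^2*z - x^2*y - y^3 - x*z + 3*y
reduce: tr(b^2 a b^3 a) = tr(b)*tr(a b^3 a b) - tr(a b^3 a) = y^3*z^2 - 2*x*y^2*z + x^2*y - y*z^2 + x*z - y
tr(b a b^3) = tr(b)*tr(a b^3) - tr(a b^2) = y^3*z - x*y^2 - 2*y*z + x
so tr(b^2 a b^3) = tr(b)*tr(b a b^3) - tr(b a b^2) = y^4*z - x*y^3 - 3*y^2*z + 2*x*y + z
reduce: tr(b a^2 b^2 a b^2) = tr(a)*tr(b^2 a b^3 a) - tr(b^2 a b^3) = x*y^3*z^2 - 2*x^2*y^2*z - y^4*z + x^3*y + x*y^3 - x*y*z^2 + x^2*z + 3*y^2*z - 3*x*y - z
tr(a b a b a b) = tr(a b a b)*tr(a b) - tr(b a)   [split at repeated a] = z^3 - 3*z
reduce: tr(a b a b a) = tr(a)*tr(b a b a) - tr(b a b) = x*z^2 - y*z - x
tr(b^2 a b a b a) = tr(b)*tr(a b a b a b) - tr(a b a b a) = y*z^3 - x*z^2 - 2*y*z + x
reduce: tr(a b a^2 b^2 a b) = tr(a)*tr(b^2 a b a b a) - tr(b^2 a b a b) = x*y*z^3 - x^2*z^2 - y^2*z^2 - x*y*z + x^2 + y^2 + z^2 - 2
tr(b a^2 b^2 a) = tr(a)*tr(b^2 a b a) - tr(b^2 a b) = x*y*z^2 - x^2*z - y^2*z + z
so tr(a b a^2 b^2 a) = tr(a)*tr(b a^2 b^2 a) - tr(b a^2 b^2) = x^2*y*z^2 - x^3*z - 2*x*y^2*z + x^2*y + y^3 + 2*x*z - 3*y
so tr(b a^2 b^2 a b^2 a) = tr(b)*tr(a b a^2 b^2 a b) - tr(a b a^2 b^2 a) = x*y^2*z^3 - 2*x^2*y*z^2 - y^3*z^2 + x^3*z + x*y^2*z + y*z^2 - 2*x*z + y
reduce: tr(a^2 b^2 a b^2 a^-1 b) = tr(b a^2 b^2 a b^2)*tr(a) - tr(b a^2 b^2 a b^2 a) = x^2*y^3*z^2 - 2*x^3*y^2*z - x*y^4*z - x*y^2*z^3 + x^4*y + x^2*y^3 + x^2*y*z^2 + y^3*z^2 + 2*x*y^2*z - 3*x^2*y - y*z^2 + x*z - y

x^2*y^3*z^2 - 2*x^3*y^2*z - x*y^4*z - x*y^2*z^3 + x^4*y + x^2*y^3 + x^2*y*z^2 + y^3*z^2 + 2*x*y^2*z - 3*x^2*y - y*z^2 + x*z - y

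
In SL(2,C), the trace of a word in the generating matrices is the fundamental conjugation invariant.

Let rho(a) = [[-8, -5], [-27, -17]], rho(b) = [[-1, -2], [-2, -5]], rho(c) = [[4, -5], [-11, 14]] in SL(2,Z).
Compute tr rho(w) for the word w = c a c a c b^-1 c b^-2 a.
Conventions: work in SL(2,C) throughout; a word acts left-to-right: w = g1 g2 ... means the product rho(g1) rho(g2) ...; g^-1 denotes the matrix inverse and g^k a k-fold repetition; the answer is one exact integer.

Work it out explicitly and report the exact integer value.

rho(c) = [[4, -5], [-11, 14]]
... * rho(a) = [[-8, -5], [-27, -17]]  ->  [[103, 65], [-290, -183]]
... * rho(c) = [[4, -5], [-11, 14]]  ->  [[-303, 395], [853, -1112]]
... * rho(a) = [[-8, -5], [-27, -17]]  ->  [[-8241, -5200], [23200, 14639]]
... * rho(c) = [[4, -5], [-11, 14]]  ->  [[24236, -31595], [-68229, 88946]]
... * rho(b^-1) = [[-5, 2], [2, -1]]  ->  [[-184370, 80067], [519037, -225404]]
... * rho(c) = [[4, -5], [-11, 14]]  ->  [[-1618217, 2042788], [4555592, -5750841]]
... * rho(b^-1) = [[-5, 2], [2, -1]]  ->  [[12176661, -5279222], [-34279642, 14862025]]
... * rho(b^-1) = [[-5, 2], [2, -1]]  ->  [[-71441749, 29632544], [201122260, -83421309]]
... * rho(a) = [[-8, -5], [-27, -17]]  ->  [[-228544696, -146544503], [643397263, 412550953]]
tr = -228544696 + 412550953 = 184006257

184006257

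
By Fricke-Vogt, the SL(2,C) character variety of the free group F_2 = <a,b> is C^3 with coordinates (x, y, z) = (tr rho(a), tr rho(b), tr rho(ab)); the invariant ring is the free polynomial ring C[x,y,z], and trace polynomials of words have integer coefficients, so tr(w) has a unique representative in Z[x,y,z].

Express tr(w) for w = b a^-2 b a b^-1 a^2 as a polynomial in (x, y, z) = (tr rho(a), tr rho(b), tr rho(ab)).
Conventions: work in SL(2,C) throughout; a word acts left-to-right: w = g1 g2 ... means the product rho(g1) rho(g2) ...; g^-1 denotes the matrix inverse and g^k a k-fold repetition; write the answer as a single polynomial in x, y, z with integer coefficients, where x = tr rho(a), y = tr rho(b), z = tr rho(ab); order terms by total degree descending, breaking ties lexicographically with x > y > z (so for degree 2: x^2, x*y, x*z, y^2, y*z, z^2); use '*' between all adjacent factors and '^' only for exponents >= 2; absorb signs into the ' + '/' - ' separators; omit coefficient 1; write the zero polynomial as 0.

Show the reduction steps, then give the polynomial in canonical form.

x^4*y^2*z - x^5*y - x^3*y^3 - 2*x^3*y*z^2 + x^4*z + x^2*z^3 + 5*x^3*y + x*y^3 + x*y*z^2 - 4*x^2*z - 4*x*y + z

tr(a^2 b) = tr(a)*tr(b a) - tr(b) = x*z - y
apply: tr(a^2) = tr(a)*tr(a) - tr(1) = x^2 - 2
tr(b^2 a^2) = tr(b)*tr(a^2 b) - tr(a^2) = x*y*z - x^2 - y^2 + 2
tr(b^2 a) = tr(b)*tr(a b) - tr(a) = y*z - x
apply: tr(b a^3 b) = tr(a)*tr(b^2 a^2) - tr(b^2 a) = x^2*y*z - x^3 - x*y^2 - y*z + 3*x
use: tr(b a b a) = tr(b a)*tr(b a) - tr(1)   [split at repeated b] = z^2 - 2
tr(a b a b a) = tr(a)*tr(b a b a) - tr(b a b) = x*z^2 - y*z - x
use: tr(b a^3 b a) = tr(a)*tr(a b a b a) - tr(a b a b) = x^2*z^2 - x*y*z - x^2 - z^2 + 2
tr(a^2 b a^-1 b a) = tr(b a^3 b)*tr(a) - tr(b a^3 b a) = x^3*y*z - x^4 - x^2*y^2 - x^2*z^2 + 4*x^2 + z^2 - 2
tr(a b a^2) = tr(a)*tr(b a^2) - tr(b a) = x^2*z - x*y - z
use: tr(b a b a^2 b) = tr(b)*tr(a b a^2 b) - tr(a b a^2) = x*y*z^2 - x^2*z - y^2*z + z
tr(b a b a b a) = tr(a b)*tr(a b a b) - tr(a^-1 b^-1)   [split at repeated a] = z^3 - 3*z
tr(b a b a b) = tr(b)*tr(a b a b) - tr(a b a) = y*z^2 - x*z - y
tr(b a b a^2 b a) = tr(a)*tr(b a b a b a) - tr(b a b a b) = x*z^3 - y*z^2 - 2*x*z + y
tr(a^2 b a^-1 b a b) = tr(b a b a^2 b)*tr(a) - tr(b a b a^2 b a) = x^2*y*z^2 - x^3*z - x*y^2*z - x*z^3 + y*z^2 + 3*x*z - y
tr(a^-1 b a b^-1 a^2 b) = tr(a^2 b a^-1 b a)*tr(b) - tr(a^2 b a^-1 b a b) = x^3*y^2*z - x^4*y - x^2*y^3 - 2*x^2*y*z^2 + x^3*z + x*y^2*z + x*z^3 + 4*x^2*y - 3*x*z - y
apply: tr(b a b^-1 a^2 b) = tr(a^2 b^2 a)*tr(b) - tr(a^2 b^2 a b) = x^2*y^2*z - x^3*y - x*y^3 - x*y*z^2 + x^2*z + 3*x*y - z
apply: tr(b a^-2 b a b^-1 a^2) = tr(a^-1 b a b^-1 a^2 b)*tr(a) - tr(a^-1 b a b^-1 a^2 b a) = x^4*y^2*z - x^5*y - x^3*y^3 - 2*x^3*y*z^2 + x^4*z + x^2*z^3 + 5*x^3*y + x*y^3 + x*y*z^2 - 4*x^2*z - 4*x*y + z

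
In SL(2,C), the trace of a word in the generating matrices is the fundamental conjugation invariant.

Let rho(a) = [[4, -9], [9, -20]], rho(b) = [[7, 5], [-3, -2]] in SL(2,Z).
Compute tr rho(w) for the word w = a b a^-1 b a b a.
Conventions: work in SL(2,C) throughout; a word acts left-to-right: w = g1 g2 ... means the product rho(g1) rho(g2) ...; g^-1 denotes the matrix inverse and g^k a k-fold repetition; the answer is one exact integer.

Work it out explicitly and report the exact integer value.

69712715

rho(a) = [[4, -9], [9, -20]]
... * rho(b) = [[7, 5], [-3, -2]]  ->  [[55, 38], [123, 85]]
... * rho(a^-1) = [[-20, 9], [-9, 4]]  ->  [[-1442, 647], [-3225, 1447]]
... * rho(b) = [[7, 5], [-3, -2]]  ->  [[-12035, -8504], [-26916, -19019]]
... * rho(a) = [[4, -9], [9, -20]]  ->  [[-124676, 278395], [-278835, 622624]]
... * rho(b) = [[7, 5], [-3, -2]]  ->  [[-1707917, -1180170], [-3819717, -2639423]]
... * rho(a) = [[4, -9], [9, -20]]  ->  [[-17453198, 38974653], [-39033675, 87165913]]
tr = -17453198 + 87165913 = 69712715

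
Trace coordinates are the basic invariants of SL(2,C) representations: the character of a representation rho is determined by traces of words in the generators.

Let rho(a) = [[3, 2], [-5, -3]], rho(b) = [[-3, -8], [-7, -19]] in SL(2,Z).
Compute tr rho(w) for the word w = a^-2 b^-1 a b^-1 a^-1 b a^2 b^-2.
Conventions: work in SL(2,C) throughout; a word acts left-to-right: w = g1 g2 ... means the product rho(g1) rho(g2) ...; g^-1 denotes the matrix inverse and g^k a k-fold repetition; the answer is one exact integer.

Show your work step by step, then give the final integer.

rho(a^-1) = [[-3, -2], [5, 3]]
... * rho(a^-1) = [[-3, -2], [5, 3]]  ->  [[-1, 0], [0, -1]]
... * rho(b^-1) = [[-19, 8], [7, -3]]  ->  [[19, -8], [-7, 3]]
... * rho(a) = [[3, 2], [-5, -3]]  ->  [[97, 62], [-36, -23]]
... * rho(b^-1) = [[-19, 8], [7, -3]]  ->  [[-1409, 590], [523, -219]]
... * rho(a^-1) = [[-3, -2], [5, 3]]  ->  [[7177, 4588], [-2664, -1703]]
... * rho(b) = [[-3, -8], [-7, -19]]  ->  [[-53647, -144588], [19913, 53669]]
... * rho(a) = [[3, 2], [-5, -3]]  ->  [[561999, 326470], [-208606, -121181]]
... * rho(a) = [[3, 2], [-5, -3]]  ->  [[53647, 144588], [-19913, -53669]]
... * rho(b^-1) = [[-19, 8], [7, -3]]  ->  [[-7177, -4588], [2664, 1703]]
... * rho(b^-1) = [[-19, 8], [7, -3]]  ->  [[104247, -43652], [-38695, 16203]]
tr = 104247 + 16203 = 120450

120450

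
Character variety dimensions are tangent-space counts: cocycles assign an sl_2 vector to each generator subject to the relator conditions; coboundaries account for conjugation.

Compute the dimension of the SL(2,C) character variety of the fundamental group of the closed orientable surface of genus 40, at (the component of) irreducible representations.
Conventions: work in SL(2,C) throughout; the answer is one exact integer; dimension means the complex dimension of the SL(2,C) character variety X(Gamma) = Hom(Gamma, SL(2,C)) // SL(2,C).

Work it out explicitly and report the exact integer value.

Gamma = pi_1(Sigma_40) = < a_1, b_1, ..., a_40, b_40 | prod [a_i, b_i] > has 2g = 80 generators and 1 relator.
Before the relator condition, cocycle space has dim 3*80 = 240.
At an irreducible rho, H^2 = coker(d_2) vanishes (Poincare duality: H^2 is dual to H^0 = invariants = 0), so d_2 is surjective onto sl_2 and dim Z^1 = 240 - 3 = 237.
As always at irreducible rho, dim B^1 = 3.
dim X = dim H^1 = 237 - 3 = 234.

234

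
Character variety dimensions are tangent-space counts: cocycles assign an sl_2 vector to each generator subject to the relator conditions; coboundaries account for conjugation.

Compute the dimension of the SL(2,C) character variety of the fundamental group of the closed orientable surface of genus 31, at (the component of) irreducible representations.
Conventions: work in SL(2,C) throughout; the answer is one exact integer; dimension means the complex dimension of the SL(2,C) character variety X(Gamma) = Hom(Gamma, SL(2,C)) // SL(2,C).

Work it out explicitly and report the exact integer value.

180

The genus-31 surface group: 2g = 62 generators, one relator prod [a_i, b_i].
A cocycle assigns one sl_2 vector per generator subject to the relator condition d_2(z) = 0: dim of the unconstrained space is 3*2g = 186.
At an irreducible rho, H^2 = coker(d_2) vanishes (Poincare duality: H^2 is dual to H^0 = invariants = 0), so d_2 is surjective onto sl_2 and dim Z^1 = 186 - 3 = 183.
Coboundaries contribute dim B^1 = 3 (injective at irreducible rho).
dim X = dim H^1 = 183 - 3 = 180.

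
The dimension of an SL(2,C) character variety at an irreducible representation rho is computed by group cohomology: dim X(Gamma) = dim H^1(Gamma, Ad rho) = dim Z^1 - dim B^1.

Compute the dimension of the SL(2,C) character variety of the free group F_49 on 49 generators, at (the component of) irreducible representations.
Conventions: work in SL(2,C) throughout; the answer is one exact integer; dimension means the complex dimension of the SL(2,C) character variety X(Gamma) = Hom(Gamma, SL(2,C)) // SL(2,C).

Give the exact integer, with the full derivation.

144

Gamma = F_49 has 49 generators and no relators.
So Z^1 = (sl_2)^49 in full: dim Z^1 = 147.
dim B^1 = 3: the coboundary map is injective because an irreducible image has centralizer 0 in sl_2.
Therefore dim X = 147 - 3 = 144.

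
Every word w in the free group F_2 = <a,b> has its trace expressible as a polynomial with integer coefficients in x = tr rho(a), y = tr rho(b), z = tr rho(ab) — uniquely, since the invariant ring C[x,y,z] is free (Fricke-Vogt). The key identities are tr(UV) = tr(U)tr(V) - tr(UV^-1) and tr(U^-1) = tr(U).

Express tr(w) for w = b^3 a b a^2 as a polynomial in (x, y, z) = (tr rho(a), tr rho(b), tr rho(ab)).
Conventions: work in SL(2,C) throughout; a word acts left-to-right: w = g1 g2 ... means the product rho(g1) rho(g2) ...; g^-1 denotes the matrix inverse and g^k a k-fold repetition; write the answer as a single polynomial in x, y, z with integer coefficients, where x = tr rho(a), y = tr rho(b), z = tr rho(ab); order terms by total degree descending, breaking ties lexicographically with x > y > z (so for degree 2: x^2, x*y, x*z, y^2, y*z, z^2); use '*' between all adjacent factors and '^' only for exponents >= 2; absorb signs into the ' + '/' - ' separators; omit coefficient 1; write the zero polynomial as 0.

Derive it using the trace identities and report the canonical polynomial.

x*y^2*z^2 - x^2*y*z - y^3*z - x*z^2 + 2*y*z + x

apply: trace(b a b a) = trace(a b) trace(a b) - trace(1)  (split on a) = z^2 - 2
trace(b a b) = trace(b) trace(a b) - trace(a)  (reduce the b square) = y*z - x
use: trace(a b a^2 b) = trace(a) trace(b a b a) - trace(b a b)  (reduce the a square) = x*z^2 - y*z - x
trace(b a^2) = trace(a) trace(b a) - trace(b)  (reduce the a square) = x*z - y
trace(a b a^2) = trace(a) trace(b a^2) - trace(b a)  (reduce the a square) = x^2*z - x*y - z
trace(b a b a^2 b) = trace(b) trace(a b a^2 b) - trace(a b a^2)  (reduce the b square) = x*y*z^2 - x^2*z - y^2*z + z
trace(b^3 a b a^2) = trace(b) trace(b a b a^2 b) - trace(b a b a^2)  (reduce the b square) = x*y^2*z^2 - x^2*y*z - y^3*z - x*z^2 + 2*y*z + x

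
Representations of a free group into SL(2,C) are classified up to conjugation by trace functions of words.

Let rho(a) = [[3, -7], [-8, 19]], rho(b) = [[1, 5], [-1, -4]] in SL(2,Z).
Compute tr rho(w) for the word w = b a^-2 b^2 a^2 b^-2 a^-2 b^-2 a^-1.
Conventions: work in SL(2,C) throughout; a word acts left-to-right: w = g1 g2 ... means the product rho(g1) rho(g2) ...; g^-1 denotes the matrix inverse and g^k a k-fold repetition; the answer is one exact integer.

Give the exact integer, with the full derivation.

rho(b) = [[1, 5], [-1, -4]]
... * rho(a^-1) = [[19, 7], [8, 3]]  ->  [[59, 22], [-51, -19]]
... * rho(a^-1) = [[19, 7], [8, 3]]  ->  [[1297, 479], [-1121, -414]]
... * rho(b) = [[1, 5], [-1, -4]]  ->  [[818, 4569], [-707, -3949]]
... * rho(b) = [[1, 5], [-1, -4]]  ->  [[-3751, -14186], [3242, 12261]]
... * rho(a) = [[3, -7], [-8, 19]]  ->  [[102235, -243277], [-88362, 210265]]
... * rho(a) = [[3, -7], [-8, 19]]  ->  [[2252921, -5337908], [-1947206, 4613569]]
... * rho(b^-1) = [[-4, -5], [1, 1]]  ->  [[-14349592, -16602513], [12402393, 14349599]]
... * rho(b^-1) = [[-4, -5], [1, 1]]  ->  [[40795855, 55145447], [-35259973, -47662366]]
... * rho(a^-1) = [[19, 7], [8, 3]]  ->  [[1216284821, 451007326], [-1051238415, -389806909]]
... * rho(a^-1) = [[19, 7], [8, 3]]  ->  [[26717470207, 9867015725], [-23091985157, -8528089632]]
... * rho(b^-1) = [[-4, -5], [1, 1]]  ->  [[-97002865103, -123720335310], [83839850996, 106931836153]]
... * rho(b^-1) = [[-4, -5], [1, 1]]  ->  [[264291125102, 361293990205], [-228427567831, -312267418827]]
... * rho(a^-1) = [[19, 7], [8, 3]]  ->  [[7911883298578, 2933919846329], [-6838263139405, -2535795231298]]
tr = 7911883298578 + -2535795231298 = 5376088067280

5376088067280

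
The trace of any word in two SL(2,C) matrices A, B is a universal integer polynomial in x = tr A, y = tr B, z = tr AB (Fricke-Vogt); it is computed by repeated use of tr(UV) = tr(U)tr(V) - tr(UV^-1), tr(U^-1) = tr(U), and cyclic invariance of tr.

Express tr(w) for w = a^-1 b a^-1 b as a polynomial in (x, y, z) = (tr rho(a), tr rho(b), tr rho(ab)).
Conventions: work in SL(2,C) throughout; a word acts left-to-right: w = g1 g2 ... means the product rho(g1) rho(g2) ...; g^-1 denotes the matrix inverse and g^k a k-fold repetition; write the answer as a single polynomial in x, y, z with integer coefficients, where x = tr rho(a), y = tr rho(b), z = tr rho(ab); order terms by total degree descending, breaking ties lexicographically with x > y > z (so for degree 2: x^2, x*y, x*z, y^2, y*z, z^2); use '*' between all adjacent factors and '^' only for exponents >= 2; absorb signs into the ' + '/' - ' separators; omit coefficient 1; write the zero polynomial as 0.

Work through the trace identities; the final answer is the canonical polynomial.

x^2*y^2 - 2*x*y*z + z^2 - 2

and trace(b^2) = trace(b)*trace(b) - trace(1) = y^2 - 2
trace(b^2 a) = trace(b)*trace(a b) - trace(a) = y*z - x
and trace(b a^-1 b) = trace(b^2)*trace(a) - trace(b^2 a) = x*y^2 - y*z - x
trace(b a b a) = trace(a b)*trace(a b) - trace(1)   [split at repeated a] = z^2 - 2
trace(b a^-1 b a) = trace(b a b)*trace(a) - trace(b a b a) = x*y*z - x^2 - z^2 + 2
and trace(a^-1 b a^-1 b) = trace(b a^-1 b)*trace(a) - trace(b a^-1 b a) = x^2*y^2 - 2*x*y*z + z^2 - 2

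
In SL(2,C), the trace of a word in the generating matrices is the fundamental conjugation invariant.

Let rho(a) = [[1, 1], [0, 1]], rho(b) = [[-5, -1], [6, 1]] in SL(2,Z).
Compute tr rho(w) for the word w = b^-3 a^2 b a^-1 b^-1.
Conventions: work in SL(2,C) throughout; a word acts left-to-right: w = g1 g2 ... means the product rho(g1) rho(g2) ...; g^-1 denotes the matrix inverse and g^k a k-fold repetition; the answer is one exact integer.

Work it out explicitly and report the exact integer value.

rho(b^-1) = [[1, 1], [-6, -5]]
... * rho(b^-1) = [[1, 1], [-6, -5]]  ->  [[-5, -4], [24, 19]]
... * rho(b^-1) = [[1, 1], [-6, -5]]  ->  [[19, 15], [-90, -71]]
... * rho(a) = [[1, 1], [0, 1]]  ->  [[19, 34], [-90, -161]]
... * rho(a) = [[1, 1], [0, 1]]  ->  [[19, 53], [-90, -251]]
... * rho(b) = [[-5, -1], [6, 1]]  ->  [[223, 34], [-1056, -161]]
... * rho(a^-1) = [[1, -1], [0, 1]]  ->  [[223, -189], [-1056, 895]]
... * rho(b^-1) = [[1, 1], [-6, -5]]  ->  [[1357, 1168], [-6426, -5531]]
tr = 1357 + -5531 = -4174

-4174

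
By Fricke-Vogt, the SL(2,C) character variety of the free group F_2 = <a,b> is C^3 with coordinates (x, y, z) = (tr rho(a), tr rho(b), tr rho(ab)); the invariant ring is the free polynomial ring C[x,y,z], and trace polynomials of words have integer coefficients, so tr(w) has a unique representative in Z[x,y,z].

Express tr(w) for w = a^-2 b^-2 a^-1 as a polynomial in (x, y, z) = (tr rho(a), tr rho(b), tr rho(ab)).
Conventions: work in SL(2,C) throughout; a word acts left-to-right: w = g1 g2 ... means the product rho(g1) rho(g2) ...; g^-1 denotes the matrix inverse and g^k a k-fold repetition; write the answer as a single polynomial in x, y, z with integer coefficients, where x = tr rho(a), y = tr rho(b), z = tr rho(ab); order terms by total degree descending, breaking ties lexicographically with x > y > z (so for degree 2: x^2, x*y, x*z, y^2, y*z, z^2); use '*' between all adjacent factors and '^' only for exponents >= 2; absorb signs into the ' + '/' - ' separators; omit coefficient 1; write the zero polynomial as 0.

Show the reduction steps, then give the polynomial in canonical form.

x^2*y*z - x^3 - x*y^2 - y*z + 3*x

trace(a^-1) = trace(a) = x
trace(a^-1 b) = trace(b)*trace(a) - trace(b a)   [inverse elimination on a] = x*y - z
trace(a^-1 b^-1) = trace(a^-1)*trace(b) - trace(a^-1 b)   [inverse elimination on b] = z
and trace(b^-1 a^-2) = trace(a^-1 b^-1)*trace(a) - trace(a^-1 b^-1 a)   [inverse elimination on a] = x*z - y
and trace(a^-2) = trace(a^-1)*trace(a) - trace(1)   [inverse elimination on a] = x^2 - 2
and trace(a^-1 b^-2 a^-1) = trace(b^-1 a^-2)*trace(b) - trace(b^-1 a^-2 b)   [inverse elimination on b] = x*y*z - x^2 - y^2 + 2
next, trace(b^-2) = trace(b^-1)*trace(b) - trace(1)   [inverse elimination on b] = y^2 - 2
trace(b^-2 a) = trace(a b^-1)*trace(b) - trace(a)   [inverse elimination on b] = x*y^2 - y*z - x
and trace(a^-1 b^-2) = trace(b^-2)*trace(a) - trace(b^-2 a)   [inverse elimination on a] = y*z - x
next, trace(a^-2 b^-2 a^-1) = trace(a^-1 b^-2 a^-1)*trace(a) - trace(a^-1 b^-2)   [inverse elimination on a] = x^2*y*z - x^3 - x*y^2 - y*z + 3*x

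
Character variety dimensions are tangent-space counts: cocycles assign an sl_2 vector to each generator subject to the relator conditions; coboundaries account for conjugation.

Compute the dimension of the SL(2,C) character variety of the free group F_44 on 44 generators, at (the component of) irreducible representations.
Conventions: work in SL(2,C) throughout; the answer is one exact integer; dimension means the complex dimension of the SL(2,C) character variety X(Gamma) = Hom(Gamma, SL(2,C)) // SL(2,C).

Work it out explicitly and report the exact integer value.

Here Gamma is free of rank 44 — no relator constrains a cocycle.
A cocycle picks one sl_2 vector per generator freely, giving dim Z^1 = 3*44 = 132.
dim B^1 = 3: the coboundary map is injective because an irreducible image has centralizer 0 in sl_2.
Therefore dim X = 132 - 3 = 129.

129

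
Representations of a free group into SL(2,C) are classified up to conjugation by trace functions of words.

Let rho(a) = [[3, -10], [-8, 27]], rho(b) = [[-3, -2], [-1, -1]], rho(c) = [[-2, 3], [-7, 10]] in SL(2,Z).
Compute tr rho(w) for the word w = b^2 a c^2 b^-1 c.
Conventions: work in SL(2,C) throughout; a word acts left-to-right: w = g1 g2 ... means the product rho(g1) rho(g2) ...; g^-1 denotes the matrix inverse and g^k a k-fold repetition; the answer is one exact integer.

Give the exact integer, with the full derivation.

94637

rho(b) = [[-3, -2], [-1, -1]]
... * rho(b) = [[-3, -2], [-1, -1]]  ->  [[11, 8], [4, 3]]
... * rho(a) = [[3, -10], [-8, 27]]  ->  [[-31, 106], [-12, 41]]
... * rho(c) = [[-2, 3], [-7, 10]]  ->  [[-680, 967], [-263, 374]]
... * rho(c) = [[-2, 3], [-7, 10]]  ->  [[-5409, 7630], [-2092, 2951]]
... * rho(b^-1) = [[-1, 2], [1, -3]]  ->  [[13039, -33708], [5043, -13037]]
... * rho(c) = [[-2, 3], [-7, 10]]  ->  [[209878, -297963], [81173, -115241]]
tr = 209878 + -115241 = 94637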